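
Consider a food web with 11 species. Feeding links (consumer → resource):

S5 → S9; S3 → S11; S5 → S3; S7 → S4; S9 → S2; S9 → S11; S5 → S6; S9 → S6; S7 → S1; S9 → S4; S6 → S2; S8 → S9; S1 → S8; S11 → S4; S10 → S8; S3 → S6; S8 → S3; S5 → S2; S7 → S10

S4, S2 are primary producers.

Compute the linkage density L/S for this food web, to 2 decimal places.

There are L = 19 links among S = 11 species.
L/S = 19/11 = 1.7273 ≈ 1.73.

L/S = 1.73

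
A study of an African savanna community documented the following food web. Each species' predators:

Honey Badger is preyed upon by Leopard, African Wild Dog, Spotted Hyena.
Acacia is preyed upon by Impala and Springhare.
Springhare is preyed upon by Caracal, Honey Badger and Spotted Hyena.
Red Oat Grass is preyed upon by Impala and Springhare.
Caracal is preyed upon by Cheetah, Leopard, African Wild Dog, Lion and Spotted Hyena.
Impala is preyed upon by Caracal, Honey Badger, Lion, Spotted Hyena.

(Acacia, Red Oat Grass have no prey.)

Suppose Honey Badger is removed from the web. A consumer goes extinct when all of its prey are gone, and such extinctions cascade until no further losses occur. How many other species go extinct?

0

Remove Honey Badger.
Every predator of it retains at least one other prey: Spotted Hyena still has Impala, Springhare, Caracal; African Wild Dog still has Caracal; Leopard still has Caracal.
No consumer loses all prey, so no secondary extinctions occur.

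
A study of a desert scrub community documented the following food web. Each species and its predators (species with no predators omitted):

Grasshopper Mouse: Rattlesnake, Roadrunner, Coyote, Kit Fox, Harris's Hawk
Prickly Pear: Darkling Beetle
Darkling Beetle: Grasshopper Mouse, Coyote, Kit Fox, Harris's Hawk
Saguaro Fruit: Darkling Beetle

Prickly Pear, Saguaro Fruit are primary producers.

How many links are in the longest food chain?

One longest chain: Prickly Pear → Darkling Beetle → Grasshopper Mouse → Rattlesnake.
It has 4 species and 3 links.

3 links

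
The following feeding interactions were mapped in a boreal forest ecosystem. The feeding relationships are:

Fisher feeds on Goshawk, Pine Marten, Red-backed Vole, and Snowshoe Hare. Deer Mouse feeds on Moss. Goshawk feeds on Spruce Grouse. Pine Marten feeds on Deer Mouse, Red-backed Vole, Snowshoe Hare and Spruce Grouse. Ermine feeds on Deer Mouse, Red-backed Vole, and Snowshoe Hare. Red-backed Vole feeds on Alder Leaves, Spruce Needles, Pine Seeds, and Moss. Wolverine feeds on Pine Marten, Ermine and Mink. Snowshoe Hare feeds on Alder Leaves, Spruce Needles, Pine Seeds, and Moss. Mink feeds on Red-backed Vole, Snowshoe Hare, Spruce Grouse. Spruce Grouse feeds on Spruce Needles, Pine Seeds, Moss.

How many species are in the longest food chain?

One longest chain: Alder Leaves → Red-backed Vole → Pine Marten → Wolverine.
It has 4 species and 3 links.

4 species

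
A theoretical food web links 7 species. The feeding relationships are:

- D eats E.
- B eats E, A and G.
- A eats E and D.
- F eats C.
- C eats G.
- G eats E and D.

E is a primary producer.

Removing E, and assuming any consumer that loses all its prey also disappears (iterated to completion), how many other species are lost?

Remove E.
Round 1: D (all prey gone) → extinct.
Round 2: G (all prey gone), A (all prey gone) → extinct.
Round 3: C (all prey gone), B (all prey gone) → extinct.
Round 4: F (all prey gone) → extinct.
No further losses. Total secondary extinctions: 6.

6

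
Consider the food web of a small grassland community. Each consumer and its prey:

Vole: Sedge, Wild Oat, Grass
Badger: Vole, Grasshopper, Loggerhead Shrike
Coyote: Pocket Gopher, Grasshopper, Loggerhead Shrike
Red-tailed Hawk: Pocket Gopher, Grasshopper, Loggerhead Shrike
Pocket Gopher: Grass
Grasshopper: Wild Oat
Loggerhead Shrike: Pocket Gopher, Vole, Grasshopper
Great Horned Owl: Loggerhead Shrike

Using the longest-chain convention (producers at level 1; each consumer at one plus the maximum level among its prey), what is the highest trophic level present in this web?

Producers (level 1): Sedge, Wild Oat, Grass.
Grass → Pocket Gopher → Loggerhead Shrike → Red-tailed Hawk gives Red-tailed Hawk level 4.
No species has a prey at level 4, so no species reaches level 5.

4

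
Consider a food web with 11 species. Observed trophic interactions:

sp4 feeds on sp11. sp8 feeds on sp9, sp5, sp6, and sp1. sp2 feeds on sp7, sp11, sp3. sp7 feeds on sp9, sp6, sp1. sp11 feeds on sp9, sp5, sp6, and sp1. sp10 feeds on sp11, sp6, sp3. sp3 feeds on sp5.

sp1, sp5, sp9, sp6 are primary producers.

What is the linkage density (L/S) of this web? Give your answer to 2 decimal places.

There are L = 19 links among S = 11 species.
L/S = 19/11 = 1.7273 ≈ 1.73.

L/S = 1.73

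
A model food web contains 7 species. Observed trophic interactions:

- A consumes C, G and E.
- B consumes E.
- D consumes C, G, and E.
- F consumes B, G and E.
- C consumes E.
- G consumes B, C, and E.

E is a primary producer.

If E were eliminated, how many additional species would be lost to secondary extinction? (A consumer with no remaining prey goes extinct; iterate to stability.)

6

Remove E.
Round 1: B (all prey gone), C (all prey gone) → extinct.
Round 2: G (all prey gone) → extinct.
Round 3: A (all prey gone), F (all prey gone), D (all prey gone) → extinct.
No further losses. Total secondary extinctions: 6.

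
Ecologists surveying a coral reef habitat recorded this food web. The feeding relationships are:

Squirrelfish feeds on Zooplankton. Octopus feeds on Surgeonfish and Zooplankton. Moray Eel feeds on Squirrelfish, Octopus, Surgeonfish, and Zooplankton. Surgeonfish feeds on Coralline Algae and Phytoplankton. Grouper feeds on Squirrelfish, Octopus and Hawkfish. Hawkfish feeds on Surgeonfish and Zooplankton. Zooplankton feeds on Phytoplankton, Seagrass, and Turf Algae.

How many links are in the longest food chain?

3 links

One longest chain: Phytoplankton → Surgeonfish → Octopus → Moray Eel.
It has 4 species and 3 links.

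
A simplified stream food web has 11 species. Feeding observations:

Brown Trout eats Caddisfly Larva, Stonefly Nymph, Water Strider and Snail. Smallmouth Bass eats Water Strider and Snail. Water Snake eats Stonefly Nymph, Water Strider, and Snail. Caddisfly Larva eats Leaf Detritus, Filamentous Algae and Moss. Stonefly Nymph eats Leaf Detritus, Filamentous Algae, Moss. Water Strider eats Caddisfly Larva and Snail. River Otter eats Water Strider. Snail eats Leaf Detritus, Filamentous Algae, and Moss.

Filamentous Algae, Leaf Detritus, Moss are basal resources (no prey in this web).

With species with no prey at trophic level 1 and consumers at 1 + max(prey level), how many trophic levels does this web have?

Basal resources (level 1): Filamentous Algae, Leaf Detritus, Moss.
Filamentous Algae → Caddisfly Larva → Water Strider → Brown Trout gives Brown Trout level 4.
No species has a prey at level 4, so no species reaches level 5.

4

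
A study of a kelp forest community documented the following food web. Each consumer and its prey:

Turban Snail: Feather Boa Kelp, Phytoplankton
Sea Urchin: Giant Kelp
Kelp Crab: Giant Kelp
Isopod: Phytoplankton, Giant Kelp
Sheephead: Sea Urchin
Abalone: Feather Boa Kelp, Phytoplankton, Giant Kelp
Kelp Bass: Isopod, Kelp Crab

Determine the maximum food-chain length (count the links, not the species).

2 links

One longest chain: Phytoplankton → Isopod → Kelp Bass.
It has 3 species and 2 links.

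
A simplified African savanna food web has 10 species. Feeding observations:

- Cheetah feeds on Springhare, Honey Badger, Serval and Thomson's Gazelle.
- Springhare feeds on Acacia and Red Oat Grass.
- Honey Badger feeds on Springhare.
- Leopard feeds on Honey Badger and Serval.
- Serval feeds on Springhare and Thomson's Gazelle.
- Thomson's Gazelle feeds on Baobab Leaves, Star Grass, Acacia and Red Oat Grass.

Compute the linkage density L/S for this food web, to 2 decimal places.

L/S = 1.50

There are L = 15 links among S = 10 species.
L/S = 15/10 = 1.5000 ≈ 1.50.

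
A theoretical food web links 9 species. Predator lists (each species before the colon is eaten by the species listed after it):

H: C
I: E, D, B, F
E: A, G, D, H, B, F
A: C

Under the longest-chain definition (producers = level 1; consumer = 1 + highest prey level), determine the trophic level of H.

Trophic level 3

I is a producer → level 1.
E eats I → level 2.
H eats E → level 3.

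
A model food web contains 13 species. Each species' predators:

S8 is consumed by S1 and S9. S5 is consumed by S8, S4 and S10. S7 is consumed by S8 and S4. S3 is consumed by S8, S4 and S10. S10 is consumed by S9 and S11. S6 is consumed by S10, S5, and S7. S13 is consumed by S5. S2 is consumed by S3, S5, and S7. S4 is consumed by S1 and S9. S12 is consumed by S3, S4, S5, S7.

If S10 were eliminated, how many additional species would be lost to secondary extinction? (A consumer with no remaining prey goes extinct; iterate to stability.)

Remove S10.
Round 1: S11 (all prey gone) → extinct.
No further losses. Total secondary extinctions: 1.

1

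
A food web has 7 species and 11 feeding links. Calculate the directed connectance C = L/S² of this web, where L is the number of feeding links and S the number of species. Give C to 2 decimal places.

C = 0.22

The web has S = 7 species and L = 11 feeding links.
C = L / S² = 11 / 49 = 0.2245 ≈ 0.22.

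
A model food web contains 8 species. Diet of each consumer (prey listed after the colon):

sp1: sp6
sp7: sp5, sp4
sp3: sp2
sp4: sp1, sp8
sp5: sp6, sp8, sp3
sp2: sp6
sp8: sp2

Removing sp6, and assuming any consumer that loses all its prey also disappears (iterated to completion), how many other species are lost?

7

Remove sp6.
Round 1: sp2 (all prey gone), sp1 (all prey gone) → extinct.
Round 2: sp8 (all prey gone), sp3 (all prey gone) → extinct.
Round 3: sp5 (all prey gone), sp4 (all prey gone) → extinct.
Round 4: sp7 (all prey gone) → extinct.
No further losses. Total secondary extinctions: 7.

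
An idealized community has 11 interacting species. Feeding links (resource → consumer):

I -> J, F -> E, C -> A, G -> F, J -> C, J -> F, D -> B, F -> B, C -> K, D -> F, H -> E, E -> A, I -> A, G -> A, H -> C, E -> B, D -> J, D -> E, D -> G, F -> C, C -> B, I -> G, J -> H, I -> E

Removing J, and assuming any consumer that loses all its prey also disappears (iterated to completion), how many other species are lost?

Remove J.
Round 1: H (all prey gone) → extinct.
No further losses. Total secondary extinctions: 1.

1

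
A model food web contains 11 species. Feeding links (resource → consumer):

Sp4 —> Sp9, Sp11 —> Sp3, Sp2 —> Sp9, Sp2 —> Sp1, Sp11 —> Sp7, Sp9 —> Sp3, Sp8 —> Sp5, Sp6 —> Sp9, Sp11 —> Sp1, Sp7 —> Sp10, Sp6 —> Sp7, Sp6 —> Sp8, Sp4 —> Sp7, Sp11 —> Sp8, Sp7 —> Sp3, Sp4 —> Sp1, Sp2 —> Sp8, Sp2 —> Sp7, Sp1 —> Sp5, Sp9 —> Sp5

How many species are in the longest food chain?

One longest chain: Sp11 → Sp7 → Sp3.
It has 3 species and 2 links.

3 species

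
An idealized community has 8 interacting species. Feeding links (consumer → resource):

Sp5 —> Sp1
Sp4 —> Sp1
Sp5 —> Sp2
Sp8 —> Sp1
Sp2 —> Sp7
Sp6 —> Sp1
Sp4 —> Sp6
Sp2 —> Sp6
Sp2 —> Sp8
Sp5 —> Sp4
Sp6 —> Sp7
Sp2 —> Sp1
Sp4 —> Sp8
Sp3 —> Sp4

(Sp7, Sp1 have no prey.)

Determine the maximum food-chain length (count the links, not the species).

3 links

One longest chain: Sp7 → Sp6 → Sp2 → Sp5.
It has 4 species and 3 links.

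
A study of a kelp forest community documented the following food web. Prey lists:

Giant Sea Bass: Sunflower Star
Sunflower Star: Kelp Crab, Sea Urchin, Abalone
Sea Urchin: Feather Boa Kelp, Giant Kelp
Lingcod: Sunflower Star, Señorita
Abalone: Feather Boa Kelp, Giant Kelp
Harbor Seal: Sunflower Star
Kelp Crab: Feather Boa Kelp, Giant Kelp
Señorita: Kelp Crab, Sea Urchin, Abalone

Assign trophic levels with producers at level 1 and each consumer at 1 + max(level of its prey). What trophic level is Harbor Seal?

Trophic level 4

Feather Boa Kelp is a producer → level 1.
Kelp Crab eats Feather Boa Kelp (level 1); other prey at levels: Giant Kelp 1 → level 2.
Sunflower Star eats Kelp Crab (level 2); other prey at levels: Sea Urchin 2, Abalone 2 → level 3.
Harbor Seal eats Sunflower Star → level 4.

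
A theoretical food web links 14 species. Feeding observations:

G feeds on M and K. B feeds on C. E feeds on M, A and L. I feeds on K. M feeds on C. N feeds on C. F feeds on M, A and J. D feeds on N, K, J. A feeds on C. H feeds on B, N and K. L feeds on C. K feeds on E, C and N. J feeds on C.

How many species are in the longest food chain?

One longest chain: C → A → E → K → G.
It has 5 species and 4 links.

5 species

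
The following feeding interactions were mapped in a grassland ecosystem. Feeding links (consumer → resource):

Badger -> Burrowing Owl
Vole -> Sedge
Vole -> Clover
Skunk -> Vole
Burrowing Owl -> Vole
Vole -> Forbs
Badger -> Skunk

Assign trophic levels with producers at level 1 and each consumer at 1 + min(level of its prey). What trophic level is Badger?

Trophic level 4

Clover is a producer → level 1.
Vole eats Clover → level 2.
Skunk eats Vole → level 3.
Badger eats Skunk → level 4.
No prey of Badger is below level 3, so 4 is the minimum.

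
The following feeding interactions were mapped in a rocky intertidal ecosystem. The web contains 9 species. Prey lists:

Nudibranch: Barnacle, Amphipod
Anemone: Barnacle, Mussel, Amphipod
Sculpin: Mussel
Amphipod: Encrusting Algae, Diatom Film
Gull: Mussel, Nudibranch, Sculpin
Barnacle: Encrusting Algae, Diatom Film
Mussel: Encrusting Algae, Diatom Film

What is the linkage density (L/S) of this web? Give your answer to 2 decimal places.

L/S = 1.67

There are L = 15 links among S = 9 species.
L/S = 15/9 = 1.6667 ≈ 1.67.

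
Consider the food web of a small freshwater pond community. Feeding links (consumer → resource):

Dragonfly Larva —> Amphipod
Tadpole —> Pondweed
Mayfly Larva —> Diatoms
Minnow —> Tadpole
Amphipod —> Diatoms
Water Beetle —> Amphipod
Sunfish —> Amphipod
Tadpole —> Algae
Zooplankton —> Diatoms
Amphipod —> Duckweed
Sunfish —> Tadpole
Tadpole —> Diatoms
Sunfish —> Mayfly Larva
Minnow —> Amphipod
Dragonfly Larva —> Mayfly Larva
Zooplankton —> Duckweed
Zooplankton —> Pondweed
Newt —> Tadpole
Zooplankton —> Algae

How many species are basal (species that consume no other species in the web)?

Basal species (no prey listed): Diatoms, Pondweed, Algae, Duckweed.
Count: 4.

4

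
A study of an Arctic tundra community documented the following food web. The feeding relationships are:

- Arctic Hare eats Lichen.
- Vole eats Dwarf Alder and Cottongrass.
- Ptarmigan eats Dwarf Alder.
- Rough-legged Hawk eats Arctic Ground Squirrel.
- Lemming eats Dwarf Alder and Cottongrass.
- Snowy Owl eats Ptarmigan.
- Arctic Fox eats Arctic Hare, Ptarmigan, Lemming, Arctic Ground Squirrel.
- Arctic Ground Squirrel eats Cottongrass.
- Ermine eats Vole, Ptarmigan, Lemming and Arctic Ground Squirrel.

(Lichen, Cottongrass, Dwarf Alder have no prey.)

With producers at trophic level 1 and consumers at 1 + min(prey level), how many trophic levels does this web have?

3

Producers (level 1): Lichen, Cottongrass, Dwarf Alder.
Following each consumer down to its lowest-level prey: Cottongrass → Arctic Ground Squirrel → Rough-legged Hawk (levels 1 through 3).
All prey of Rough-legged Hawk (Arctic Ground Squirrel 2) are at level 2 or above, so Rough-legged Hawk is at level 1 + 2 = 3.
Every consumer has at least one prey at level 2 or below, so none exceeds level 3.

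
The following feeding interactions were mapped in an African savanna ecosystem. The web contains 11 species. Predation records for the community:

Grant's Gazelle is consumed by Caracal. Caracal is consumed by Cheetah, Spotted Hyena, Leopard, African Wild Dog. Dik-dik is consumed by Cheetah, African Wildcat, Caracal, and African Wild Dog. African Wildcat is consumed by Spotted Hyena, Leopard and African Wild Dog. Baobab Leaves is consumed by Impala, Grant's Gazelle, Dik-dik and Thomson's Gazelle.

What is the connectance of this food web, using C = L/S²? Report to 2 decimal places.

The web has S = 11 species and L = 16 feeding links.
C = L / S² = 16 / 121 = 0.1322 ≈ 0.13.

C = 0.13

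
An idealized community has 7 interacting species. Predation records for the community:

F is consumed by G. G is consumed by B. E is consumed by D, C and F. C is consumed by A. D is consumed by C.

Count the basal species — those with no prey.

Basal species (no prey listed): E.
Count: 1.

1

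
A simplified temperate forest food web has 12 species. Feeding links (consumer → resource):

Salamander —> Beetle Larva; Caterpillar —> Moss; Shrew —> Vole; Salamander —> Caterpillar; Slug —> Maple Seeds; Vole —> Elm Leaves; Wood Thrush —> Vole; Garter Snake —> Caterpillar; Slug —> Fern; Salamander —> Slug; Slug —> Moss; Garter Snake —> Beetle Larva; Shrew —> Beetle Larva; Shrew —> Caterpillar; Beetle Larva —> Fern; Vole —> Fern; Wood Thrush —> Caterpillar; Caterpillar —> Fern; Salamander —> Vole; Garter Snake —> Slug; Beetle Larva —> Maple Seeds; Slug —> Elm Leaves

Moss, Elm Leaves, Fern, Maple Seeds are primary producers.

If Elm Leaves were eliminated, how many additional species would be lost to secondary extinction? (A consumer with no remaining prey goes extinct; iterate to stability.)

0

Remove Elm Leaves.
Every predator of it retains at least one other prey: Vole still has Fern; Slug still has Moss, Fern, Maple Seeds.
No consumer loses all prey, so no secondary extinctions occur.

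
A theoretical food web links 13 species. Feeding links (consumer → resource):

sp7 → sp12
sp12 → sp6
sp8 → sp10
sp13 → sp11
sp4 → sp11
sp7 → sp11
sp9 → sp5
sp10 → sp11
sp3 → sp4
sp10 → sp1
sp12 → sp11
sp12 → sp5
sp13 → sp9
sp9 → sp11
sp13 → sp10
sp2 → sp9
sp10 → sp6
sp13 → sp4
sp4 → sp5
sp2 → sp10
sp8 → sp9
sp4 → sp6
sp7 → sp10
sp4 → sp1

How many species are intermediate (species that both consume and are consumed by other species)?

4

Intermediate species (has both prey and predators): sp10, sp9, sp12, sp4.
Count: 4.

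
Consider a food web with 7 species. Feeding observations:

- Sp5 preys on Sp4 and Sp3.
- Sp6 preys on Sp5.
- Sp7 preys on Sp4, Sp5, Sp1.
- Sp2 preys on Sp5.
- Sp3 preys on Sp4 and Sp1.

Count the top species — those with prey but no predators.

Top species (has prey, but nothing eats it): Sp7, Sp2, Sp6.
Count: 3.

3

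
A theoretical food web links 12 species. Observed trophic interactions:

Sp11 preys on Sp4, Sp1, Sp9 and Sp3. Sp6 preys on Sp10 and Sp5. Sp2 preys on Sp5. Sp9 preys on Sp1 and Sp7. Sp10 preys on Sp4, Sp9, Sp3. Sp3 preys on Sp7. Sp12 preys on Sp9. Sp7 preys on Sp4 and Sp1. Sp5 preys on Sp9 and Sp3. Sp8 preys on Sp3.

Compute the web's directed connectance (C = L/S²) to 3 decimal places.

C = 0.132

The web has S = 12 species and L = 19 feeding links.
C = L / S² = 19 / 144 = 0.1319 ≈ 0.132.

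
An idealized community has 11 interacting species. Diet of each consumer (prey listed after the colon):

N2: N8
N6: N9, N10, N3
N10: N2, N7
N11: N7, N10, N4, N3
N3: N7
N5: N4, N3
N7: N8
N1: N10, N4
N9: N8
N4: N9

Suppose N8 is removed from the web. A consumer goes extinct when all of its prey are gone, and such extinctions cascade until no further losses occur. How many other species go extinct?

Remove N8.
Round 1: N2 (all prey gone), N9 (all prey gone), N7 (all prey gone) → extinct.
Round 2: N10 (all prey gone), N4 (all prey gone), N3 (all prey gone) → extinct.
Round 3: N6 (all prey gone), N5 (all prey gone), N1 (all prey gone), N11 (all prey gone) → extinct.
No further losses. Total secondary extinctions: 10.

10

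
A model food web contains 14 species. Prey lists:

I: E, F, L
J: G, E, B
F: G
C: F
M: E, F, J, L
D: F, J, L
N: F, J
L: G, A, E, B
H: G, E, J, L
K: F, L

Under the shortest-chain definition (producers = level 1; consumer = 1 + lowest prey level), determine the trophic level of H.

G is a producer → level 1.
H eats G → level 2.

Trophic level 2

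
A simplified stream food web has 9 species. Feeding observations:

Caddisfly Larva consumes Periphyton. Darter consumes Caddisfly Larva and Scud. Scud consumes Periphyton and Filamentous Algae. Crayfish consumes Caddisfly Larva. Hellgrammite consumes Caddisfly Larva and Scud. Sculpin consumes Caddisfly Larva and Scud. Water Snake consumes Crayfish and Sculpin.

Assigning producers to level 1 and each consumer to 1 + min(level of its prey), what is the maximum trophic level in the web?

4

Producers (level 1): Filamentous Algae, Periphyton.
Following each consumer down to its lowest-level prey: Filamentous Algae → Scud → Sculpin → Water Snake (levels 1 through 4).
All prey of Water Snake (Sculpin 3, Crayfish 3) are at level 3 or above, so Water Snake is at level 1 + 3 = 4.
Every consumer has at least one prey at level 3 or below, so none exceeds level 4.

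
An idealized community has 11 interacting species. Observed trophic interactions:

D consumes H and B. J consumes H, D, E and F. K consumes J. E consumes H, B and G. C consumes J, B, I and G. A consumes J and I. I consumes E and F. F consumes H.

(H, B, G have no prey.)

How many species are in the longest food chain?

One longest chain: H → F → I → C.
It has 4 species and 3 links.

4 species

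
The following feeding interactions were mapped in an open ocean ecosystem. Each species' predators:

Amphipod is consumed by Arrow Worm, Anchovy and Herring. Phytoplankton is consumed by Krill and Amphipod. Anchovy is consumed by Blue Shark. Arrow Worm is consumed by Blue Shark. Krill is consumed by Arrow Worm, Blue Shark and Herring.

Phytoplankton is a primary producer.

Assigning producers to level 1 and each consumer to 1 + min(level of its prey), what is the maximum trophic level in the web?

3

Producers (level 1): Phytoplankton.
Following each consumer down to its lowest-level prey: Phytoplankton → Krill → Blue Shark (levels 1 through 3).
All prey of Blue Shark (Krill 2, Arrow Worm 3, Anchovy 3) are at level 2 or above, so Blue Shark is at level 1 + 2 = 3.
Every consumer has at least one prey at level 2 or below, so none exceeds level 3.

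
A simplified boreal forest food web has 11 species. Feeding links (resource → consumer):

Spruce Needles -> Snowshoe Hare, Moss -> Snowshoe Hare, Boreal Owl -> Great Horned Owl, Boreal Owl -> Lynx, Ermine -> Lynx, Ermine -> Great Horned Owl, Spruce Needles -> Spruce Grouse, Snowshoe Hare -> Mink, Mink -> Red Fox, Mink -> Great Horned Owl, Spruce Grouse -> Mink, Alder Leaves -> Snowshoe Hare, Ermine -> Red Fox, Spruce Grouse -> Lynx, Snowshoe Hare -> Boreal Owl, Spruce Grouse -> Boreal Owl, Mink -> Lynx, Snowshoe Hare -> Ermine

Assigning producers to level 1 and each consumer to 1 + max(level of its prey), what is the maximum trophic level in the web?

Producers (level 1): Spruce Needles, Alder Leaves, Moss.
Spruce Needles → Snowshoe Hare → Mink → Lynx gives Lynx level 4.
No species has a prey at level 4, so no species reaches level 5.

4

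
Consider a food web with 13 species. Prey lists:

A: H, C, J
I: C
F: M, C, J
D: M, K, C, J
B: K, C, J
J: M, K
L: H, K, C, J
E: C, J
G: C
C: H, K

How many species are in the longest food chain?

One longest chain: H → C → A.
It has 3 species and 2 links.

3 species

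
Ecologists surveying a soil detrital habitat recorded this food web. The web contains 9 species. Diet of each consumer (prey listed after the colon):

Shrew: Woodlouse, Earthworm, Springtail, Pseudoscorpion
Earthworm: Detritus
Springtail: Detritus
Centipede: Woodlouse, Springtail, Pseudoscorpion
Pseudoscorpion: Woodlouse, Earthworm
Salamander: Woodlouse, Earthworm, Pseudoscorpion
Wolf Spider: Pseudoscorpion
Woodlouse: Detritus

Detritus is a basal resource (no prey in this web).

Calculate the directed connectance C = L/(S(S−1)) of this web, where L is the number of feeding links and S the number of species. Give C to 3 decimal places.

The web has S = 9 species and L = 16 feeding links.
C = L / (S(S−1)) = 16 / 72 = 0.2222 ≈ 0.222.

C = 0.222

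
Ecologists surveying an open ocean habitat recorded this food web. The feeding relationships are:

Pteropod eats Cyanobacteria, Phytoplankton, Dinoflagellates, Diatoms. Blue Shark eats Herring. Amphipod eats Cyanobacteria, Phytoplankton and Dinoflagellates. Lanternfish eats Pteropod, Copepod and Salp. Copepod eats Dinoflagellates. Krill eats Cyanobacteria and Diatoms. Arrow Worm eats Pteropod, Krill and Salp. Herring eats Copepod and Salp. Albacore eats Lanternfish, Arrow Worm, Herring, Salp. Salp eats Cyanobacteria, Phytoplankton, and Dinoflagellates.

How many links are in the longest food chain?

One longest chain: Dinoflagellates → Copepod → Herring → Blue Shark.
It has 4 species and 3 links.

3 links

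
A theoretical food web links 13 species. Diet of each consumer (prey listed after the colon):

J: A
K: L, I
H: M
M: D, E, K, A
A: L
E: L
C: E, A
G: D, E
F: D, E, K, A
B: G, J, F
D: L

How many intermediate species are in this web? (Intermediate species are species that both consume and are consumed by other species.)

8

Intermediate species (has both prey and predators): D, E, K, A, G, J, M, F.
Count: 8.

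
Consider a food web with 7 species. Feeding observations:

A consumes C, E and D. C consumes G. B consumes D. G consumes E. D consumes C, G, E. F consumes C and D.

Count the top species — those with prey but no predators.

3

Top species (has prey, but nothing eats it): F, A, B.
Count: 3.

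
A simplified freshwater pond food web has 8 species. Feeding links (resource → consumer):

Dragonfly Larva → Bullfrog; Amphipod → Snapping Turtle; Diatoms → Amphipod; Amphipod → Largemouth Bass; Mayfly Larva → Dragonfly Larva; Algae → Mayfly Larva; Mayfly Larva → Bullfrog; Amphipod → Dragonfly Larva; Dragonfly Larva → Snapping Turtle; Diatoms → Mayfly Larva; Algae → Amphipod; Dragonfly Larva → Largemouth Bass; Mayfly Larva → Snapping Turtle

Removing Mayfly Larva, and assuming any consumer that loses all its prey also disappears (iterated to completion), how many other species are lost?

0

Remove Mayfly Larva.
Every predator of it retains at least one other prey: Dragonfly Larva still has Amphipod; Bullfrog still has Dragonfly Larva; Snapping Turtle still has Amphipod, Dragonfly Larva.
No consumer loses all prey, so no secondary extinctions occur.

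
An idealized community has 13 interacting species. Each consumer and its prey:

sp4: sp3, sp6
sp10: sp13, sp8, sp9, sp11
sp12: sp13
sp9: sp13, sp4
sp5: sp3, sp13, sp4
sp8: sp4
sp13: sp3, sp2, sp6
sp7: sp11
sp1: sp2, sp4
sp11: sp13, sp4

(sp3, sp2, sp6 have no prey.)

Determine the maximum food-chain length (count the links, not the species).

One longest chain: sp3 → sp13 → sp11 → sp7.
It has 4 species and 3 links.

3 links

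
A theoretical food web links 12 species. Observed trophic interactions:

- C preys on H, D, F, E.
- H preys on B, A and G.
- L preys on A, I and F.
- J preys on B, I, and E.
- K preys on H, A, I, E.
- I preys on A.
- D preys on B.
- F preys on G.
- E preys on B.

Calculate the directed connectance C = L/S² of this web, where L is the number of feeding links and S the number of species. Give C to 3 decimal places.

C = 0.146

The web has S = 12 species and L = 21 feeding links.
C = L / S² = 21 / 144 = 0.1458 ≈ 0.146.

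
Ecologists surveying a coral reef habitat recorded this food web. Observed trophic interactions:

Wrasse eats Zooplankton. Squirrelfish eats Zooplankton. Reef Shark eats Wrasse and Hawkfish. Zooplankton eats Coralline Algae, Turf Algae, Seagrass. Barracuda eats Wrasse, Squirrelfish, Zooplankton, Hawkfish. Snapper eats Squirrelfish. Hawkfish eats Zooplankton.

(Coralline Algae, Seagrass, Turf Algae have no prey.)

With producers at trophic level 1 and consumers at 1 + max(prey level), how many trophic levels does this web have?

Producers (level 1): Coralline Algae, Seagrass, Turf Algae.
Coralline Algae → Zooplankton → Squirrelfish → Snapper gives Snapper level 4.
No species has a prey at level 4, so no species reaches level 5.

4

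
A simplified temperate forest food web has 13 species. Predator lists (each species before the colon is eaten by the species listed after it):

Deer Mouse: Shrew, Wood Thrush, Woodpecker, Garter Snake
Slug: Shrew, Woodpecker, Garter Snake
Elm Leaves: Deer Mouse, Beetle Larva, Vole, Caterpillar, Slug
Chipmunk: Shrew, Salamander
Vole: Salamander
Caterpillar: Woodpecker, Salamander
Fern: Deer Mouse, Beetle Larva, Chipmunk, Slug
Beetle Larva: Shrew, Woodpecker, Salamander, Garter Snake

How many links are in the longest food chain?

One longest chain: Fern → Deer Mouse → Shrew.
It has 3 species and 2 links.

2 links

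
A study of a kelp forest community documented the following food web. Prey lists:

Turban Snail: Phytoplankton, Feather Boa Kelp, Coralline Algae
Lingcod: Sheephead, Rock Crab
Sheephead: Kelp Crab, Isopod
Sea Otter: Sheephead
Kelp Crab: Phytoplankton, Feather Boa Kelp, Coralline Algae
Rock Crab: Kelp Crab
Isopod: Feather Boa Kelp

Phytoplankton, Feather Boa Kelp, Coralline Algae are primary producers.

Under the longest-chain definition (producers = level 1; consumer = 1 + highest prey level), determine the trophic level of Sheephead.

Trophic level 3

Phytoplankton is a producer → level 1.
Kelp Crab eats Phytoplankton (level 1); other prey at levels: Feather Boa Kelp 1, Coralline Algae 1 → level 2.
Sheephead eats Kelp Crab (level 2); other prey at levels: Isopod 2 → level 3.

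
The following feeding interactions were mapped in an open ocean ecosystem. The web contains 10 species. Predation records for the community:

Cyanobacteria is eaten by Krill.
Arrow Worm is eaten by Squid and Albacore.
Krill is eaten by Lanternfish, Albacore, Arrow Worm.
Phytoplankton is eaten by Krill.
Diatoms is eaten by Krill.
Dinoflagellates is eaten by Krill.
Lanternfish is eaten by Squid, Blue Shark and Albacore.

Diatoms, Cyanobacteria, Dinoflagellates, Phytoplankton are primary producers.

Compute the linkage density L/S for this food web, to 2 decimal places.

L/S = 1.20

There are L = 12 links among S = 10 species.
L/S = 12/10 = 1.2000 ≈ 1.20.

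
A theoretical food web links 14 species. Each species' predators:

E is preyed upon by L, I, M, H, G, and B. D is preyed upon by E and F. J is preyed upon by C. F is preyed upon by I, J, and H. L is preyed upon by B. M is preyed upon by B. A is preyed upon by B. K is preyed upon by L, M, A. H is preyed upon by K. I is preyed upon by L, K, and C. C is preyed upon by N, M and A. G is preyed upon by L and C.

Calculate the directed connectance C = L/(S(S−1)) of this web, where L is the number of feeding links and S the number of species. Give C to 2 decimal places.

C = 0.15

The web has S = 14 species and L = 27 feeding links.
C = L / (S(S−1)) = 27 / 182 = 0.1484 ≈ 0.15.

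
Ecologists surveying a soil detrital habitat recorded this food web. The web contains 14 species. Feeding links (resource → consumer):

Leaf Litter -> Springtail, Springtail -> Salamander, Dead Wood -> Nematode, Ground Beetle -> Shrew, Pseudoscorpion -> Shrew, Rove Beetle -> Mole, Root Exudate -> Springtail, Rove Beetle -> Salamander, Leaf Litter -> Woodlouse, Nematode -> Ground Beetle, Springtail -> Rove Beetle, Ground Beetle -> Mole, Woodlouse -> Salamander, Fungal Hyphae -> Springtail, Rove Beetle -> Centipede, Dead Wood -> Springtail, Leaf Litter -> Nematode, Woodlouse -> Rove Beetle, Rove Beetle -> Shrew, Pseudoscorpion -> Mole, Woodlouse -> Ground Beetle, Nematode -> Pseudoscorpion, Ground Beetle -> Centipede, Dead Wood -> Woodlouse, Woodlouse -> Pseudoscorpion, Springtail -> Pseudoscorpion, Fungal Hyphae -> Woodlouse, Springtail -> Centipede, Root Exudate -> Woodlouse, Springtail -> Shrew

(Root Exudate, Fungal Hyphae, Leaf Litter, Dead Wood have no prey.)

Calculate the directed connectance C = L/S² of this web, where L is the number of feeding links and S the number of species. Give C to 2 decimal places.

C = 0.15

The web has S = 14 species and L = 30 feeding links.
C = L / S² = 30 / 196 = 0.1531 ≈ 0.15.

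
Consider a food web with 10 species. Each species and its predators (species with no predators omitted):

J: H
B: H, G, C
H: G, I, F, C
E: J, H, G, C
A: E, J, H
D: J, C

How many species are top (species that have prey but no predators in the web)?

4

Top species (has prey, but nothing eats it): G, I, F, C.
Count: 4.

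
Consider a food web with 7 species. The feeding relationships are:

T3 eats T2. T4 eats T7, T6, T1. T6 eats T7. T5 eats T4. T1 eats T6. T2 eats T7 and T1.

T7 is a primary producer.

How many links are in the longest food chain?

One longest chain: T7 → T6 → T1 → T2 → T3.
It has 5 species and 4 links.

4 links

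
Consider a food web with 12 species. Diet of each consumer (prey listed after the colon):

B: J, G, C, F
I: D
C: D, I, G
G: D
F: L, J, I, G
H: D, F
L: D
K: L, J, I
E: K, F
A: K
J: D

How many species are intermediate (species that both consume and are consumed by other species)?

7

Intermediate species (has both prey and predators): L, J, I, G, C, K, F.
Count: 7.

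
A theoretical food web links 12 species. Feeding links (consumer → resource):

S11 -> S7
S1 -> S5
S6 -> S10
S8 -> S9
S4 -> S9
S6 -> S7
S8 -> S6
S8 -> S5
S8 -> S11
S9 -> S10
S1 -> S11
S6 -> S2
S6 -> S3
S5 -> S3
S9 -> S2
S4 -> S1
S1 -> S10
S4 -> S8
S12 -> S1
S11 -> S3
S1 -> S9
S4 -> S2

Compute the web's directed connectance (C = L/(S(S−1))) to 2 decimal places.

The web has S = 12 species and L = 22 feeding links.
C = L / (S(S−1)) = 22 / 132 = 0.1667 ≈ 0.17.

C = 0.17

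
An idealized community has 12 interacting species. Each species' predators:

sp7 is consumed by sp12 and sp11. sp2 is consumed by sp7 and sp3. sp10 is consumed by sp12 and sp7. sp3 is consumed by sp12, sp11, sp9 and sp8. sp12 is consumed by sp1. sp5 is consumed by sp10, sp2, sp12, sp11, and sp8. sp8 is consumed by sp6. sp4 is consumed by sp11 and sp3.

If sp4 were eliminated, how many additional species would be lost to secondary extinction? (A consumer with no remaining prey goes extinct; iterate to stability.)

0

Remove sp4.
Every predator of it retains at least one other prey: sp3 still has sp2; sp11 still has sp5, sp7, sp3.
No consumer loses all prey, so no secondary extinctions occur.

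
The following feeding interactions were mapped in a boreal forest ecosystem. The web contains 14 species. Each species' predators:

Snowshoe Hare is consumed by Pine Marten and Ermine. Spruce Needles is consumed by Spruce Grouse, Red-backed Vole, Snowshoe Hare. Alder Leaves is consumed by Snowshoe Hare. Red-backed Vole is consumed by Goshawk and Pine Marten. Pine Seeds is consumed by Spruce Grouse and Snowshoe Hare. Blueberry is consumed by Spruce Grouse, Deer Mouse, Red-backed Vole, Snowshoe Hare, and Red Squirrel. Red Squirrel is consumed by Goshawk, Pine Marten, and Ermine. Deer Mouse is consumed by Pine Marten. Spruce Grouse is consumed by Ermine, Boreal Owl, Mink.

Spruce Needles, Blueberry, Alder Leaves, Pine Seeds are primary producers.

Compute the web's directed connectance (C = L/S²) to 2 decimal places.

C = 0.11

The web has S = 14 species and L = 22 feeding links.
C = L / S² = 22 / 196 = 0.1122 ≈ 0.11.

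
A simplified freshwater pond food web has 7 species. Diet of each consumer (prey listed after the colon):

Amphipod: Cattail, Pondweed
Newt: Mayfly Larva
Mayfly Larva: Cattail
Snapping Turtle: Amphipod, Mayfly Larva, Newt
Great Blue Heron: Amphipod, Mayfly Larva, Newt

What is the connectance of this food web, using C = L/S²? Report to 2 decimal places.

The web has S = 7 species and L = 10 feeding links.
C = L / S² = 10 / 49 = 0.2041 ≈ 0.20.

C = 0.20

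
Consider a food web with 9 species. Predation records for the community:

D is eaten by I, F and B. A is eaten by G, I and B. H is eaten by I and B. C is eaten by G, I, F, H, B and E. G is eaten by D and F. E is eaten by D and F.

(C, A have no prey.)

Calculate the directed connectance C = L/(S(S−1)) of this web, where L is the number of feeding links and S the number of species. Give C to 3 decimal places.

The web has S = 9 species and L = 18 feeding links.
C = L / (S(S−1)) = 18 / 72 = 0.2500 ≈ 0.250.

C = 0.250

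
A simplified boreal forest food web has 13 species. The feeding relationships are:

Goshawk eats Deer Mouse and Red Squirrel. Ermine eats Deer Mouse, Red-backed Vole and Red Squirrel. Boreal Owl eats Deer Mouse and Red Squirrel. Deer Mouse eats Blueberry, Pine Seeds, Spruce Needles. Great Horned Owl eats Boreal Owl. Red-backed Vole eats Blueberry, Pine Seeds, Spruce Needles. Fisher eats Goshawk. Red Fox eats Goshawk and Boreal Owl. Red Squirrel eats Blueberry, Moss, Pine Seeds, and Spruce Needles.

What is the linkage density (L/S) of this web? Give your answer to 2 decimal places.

There are L = 21 links among S = 13 species.
L/S = 21/13 = 1.6154 ≈ 1.62.

L/S = 1.62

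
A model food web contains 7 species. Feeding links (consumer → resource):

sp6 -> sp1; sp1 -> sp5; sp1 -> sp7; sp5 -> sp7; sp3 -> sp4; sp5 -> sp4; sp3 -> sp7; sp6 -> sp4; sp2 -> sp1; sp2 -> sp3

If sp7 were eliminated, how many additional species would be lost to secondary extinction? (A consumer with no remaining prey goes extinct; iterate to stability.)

0

Remove sp7.
Every predator of it retains at least one other prey: sp3 still has sp4; sp5 still has sp4; sp1 still has sp5.
No consumer loses all prey, so no secondary extinctions occur.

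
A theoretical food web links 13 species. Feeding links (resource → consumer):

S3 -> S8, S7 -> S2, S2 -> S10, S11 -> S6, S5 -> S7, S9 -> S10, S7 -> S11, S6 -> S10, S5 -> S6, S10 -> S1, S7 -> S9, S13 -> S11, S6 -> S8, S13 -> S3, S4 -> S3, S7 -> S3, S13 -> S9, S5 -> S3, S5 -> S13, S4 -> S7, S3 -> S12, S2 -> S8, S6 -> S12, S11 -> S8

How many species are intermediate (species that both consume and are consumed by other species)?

Intermediate species (has both prey and predators): S13, S7, S9, S2, S11, S3, S6, S10.
Count: 8.

8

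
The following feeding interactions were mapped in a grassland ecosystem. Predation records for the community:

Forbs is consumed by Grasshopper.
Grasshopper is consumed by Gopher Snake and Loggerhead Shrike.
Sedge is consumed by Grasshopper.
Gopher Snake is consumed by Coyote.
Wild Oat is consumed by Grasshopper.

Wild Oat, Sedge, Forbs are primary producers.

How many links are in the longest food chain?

One longest chain: Wild Oat → Grasshopper → Gopher Snake → Coyote.
It has 4 species and 3 links.

3 links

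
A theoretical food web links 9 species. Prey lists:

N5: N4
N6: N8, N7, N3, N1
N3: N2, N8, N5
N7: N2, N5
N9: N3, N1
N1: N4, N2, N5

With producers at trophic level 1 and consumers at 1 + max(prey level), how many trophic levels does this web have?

Producers (level 1): N4, N2, N8.
N4 → N5 → N7 → N6 gives N6 level 4.
No species has a prey at level 4, so no species reaches level 5.

4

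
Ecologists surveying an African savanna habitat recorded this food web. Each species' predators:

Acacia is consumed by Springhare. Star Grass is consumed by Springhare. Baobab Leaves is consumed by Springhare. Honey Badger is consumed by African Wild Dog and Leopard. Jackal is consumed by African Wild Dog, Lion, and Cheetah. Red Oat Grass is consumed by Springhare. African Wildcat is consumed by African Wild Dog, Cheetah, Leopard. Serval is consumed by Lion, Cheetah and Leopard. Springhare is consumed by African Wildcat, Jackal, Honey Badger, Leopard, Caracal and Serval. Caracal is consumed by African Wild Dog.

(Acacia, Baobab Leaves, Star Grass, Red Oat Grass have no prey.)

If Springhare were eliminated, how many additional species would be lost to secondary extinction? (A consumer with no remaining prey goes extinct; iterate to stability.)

9

Remove Springhare.
Round 1: African Wildcat (all prey gone), Caracal (all prey gone), Honey Badger (all prey gone), Jackal (all prey gone), Serval (all prey gone) → extinct.
Round 2: Cheetah (all prey gone), Lion (all prey gone), Leopard (all prey gone), African Wild Dog (all prey gone) → extinct.
No further losses. Total secondary extinctions: 9.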